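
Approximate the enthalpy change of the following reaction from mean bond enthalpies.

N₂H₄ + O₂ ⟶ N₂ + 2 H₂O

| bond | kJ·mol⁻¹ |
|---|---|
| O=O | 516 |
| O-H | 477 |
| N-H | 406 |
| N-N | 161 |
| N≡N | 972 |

Bonds broken (reactants):
  N-H: 4 × 406 = 1624
  N-N: 1 × 161 = 161
  O=O: 1 × 516 = 516
  Σ(broken) = 2301 kJ
Bonds formed (products):
  N≡N: 1 × 972 = 972
  O-H: 4 × 477 = 1908
  Σ(formed) = 2880 kJ
ΔH = Σ(broken) − Σ(formed) = 2301 − 2880 = −579 kJ

ΔH ≈ −579 kJ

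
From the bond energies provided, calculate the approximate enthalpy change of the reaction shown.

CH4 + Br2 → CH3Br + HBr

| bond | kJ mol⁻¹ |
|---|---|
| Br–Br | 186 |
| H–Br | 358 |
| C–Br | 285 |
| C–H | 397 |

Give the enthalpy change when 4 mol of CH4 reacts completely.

ΔH = −240 kJ

Bonds broken (reactants):
  Br–Br: 1 × 186 = 186
  C–H: 4 × 397 = 1588
  Σ(broken) = 1774 kJ
Bonds formed (products):
  C–Br: 1 × 285 = 285
  C–H: 3 × 397 = 1191
  H–Br: 1 × 358 = 358
  Σ(formed) = 1834 kJ
ΔH = Σ(broken) − Σ(formed) = 1774 − 1834 = −60 kJ
For 4× the reaction as written: 4 × (−60) = −240 kJ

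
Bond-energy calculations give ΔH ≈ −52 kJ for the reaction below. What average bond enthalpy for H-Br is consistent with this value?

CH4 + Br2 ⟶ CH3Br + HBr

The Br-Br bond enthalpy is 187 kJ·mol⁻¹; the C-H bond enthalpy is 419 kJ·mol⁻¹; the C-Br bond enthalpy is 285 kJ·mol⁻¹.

Let D be the H-Br bond energy.
Σ(broken) = 1×187 + 4×419 = 1863
Σ(formed) = 1×285 + 3×419 + 1×D = 1542 + D
ΔH = Σ(broken) − Σ(formed) = (1863) − (1542 + D) = +321 − D
Setting this equal to −52 kJ gives D = 373 kJ/mol.

D(H-Br) ≈ 373 kJ/mol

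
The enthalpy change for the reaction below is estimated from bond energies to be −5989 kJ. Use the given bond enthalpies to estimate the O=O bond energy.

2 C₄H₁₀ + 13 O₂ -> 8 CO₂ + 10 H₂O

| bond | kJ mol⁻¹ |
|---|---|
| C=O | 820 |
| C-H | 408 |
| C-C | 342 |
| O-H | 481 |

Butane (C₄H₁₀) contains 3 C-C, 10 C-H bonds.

Let D be the O=O bond energy.
Σ(broken) = 6×342 + 20×408 + 13×D = 10212 + 13D
Σ(formed) = 16×820 + 20×481 = 22740
ΔH = Σ(broken) − Σ(formed) = (10212 + 13D) − (22740) = −12528 + 13D
Setting this equal to −5989 kJ gives 13D = 6539, so D = 503 kJ/mol.

D(O=O) ≈ 503 kJ/mol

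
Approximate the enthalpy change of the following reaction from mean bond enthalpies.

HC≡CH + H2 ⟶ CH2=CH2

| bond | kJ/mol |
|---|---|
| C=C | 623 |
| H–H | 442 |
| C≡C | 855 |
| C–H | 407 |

ΔH ≈ −140 kJ

Bonds broken (reactants):
  C≡C: 1 × 855 = 855
  C–H: 2 × 407 = 814
  H–H: 1 × 442 = 442
  Σ(broken) = 2111 kJ
Bonds formed (products):
  C–H: 4 × 407 = 1628
  C=C: 1 × 623 = 623
  Σ(formed) = 2251 kJ
ΔH = Σ(broken) − Σ(formed) = 2111 − 2251 = −140 kJ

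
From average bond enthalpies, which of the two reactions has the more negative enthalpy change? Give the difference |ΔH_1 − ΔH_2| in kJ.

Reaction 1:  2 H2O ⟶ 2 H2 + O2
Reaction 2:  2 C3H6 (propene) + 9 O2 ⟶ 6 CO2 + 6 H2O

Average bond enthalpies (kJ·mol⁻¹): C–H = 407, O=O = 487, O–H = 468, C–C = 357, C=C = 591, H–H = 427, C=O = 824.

Reaction 2, by 4872 kJ

Reaction 1:
  Bonds broken (reactants):
    O–H: 4 × 468 = 1872
    Σ(broken) = 1872 kJ
  Bonds formed (products):
    H–H: 2 × 427 = 854
    O=O: 1 × 487 = 487
    Σ(formed) = 1341 kJ
  ΔH_1 = 1872 − 1341 = +531 kJ
Reaction 2:
  Bonds broken (reactants):
    C–C: 2 × 357 = 714
    C–H: 12 × 407 = 4884
    C=C: 2 × 591 = 1182
    O=O: 9 × 487 = 4383
    Σ(broken) = 11163 kJ
  Bonds formed (products):
    C=O: 12 × 824 = 9888
    O–H: 12 × 468 = 5616
    Σ(formed) = 15504 kJ
  ΔH_2 = 11163 − 15504 = −4341 kJ
ΔH_1 − ΔH_2 = +4872 kJ, so reaction 2 has the more negative ΔH; |ΔH_1 − ΔH_2| = 4872 kJ.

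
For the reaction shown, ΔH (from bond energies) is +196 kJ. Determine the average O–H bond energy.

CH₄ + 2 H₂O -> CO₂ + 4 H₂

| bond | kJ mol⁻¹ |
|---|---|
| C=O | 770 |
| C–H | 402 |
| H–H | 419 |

D(O–H) ≈ 451 kJ/mol

Let D be the O–H bond energy.
Σ(broken) = 4×402 + 4×D = 1608 + 4D
Σ(formed) = 2×770 + 4×419 = 3216
ΔH = Σ(broken) − Σ(formed) = (1608 + 4D) − (3216) = −1608 + 4D
Setting this equal to +196 kJ gives 4D = 1804, so D = 451 kJ/mol.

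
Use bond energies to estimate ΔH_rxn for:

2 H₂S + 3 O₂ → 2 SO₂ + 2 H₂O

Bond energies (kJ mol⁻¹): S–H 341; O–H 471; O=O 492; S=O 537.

ΔH ≈ −1192 kJ

Bonds broken (reactants):
  O=O: 3 × 492 = 1476
  S–H: 4 × 341 = 1364
  Σ(broken) = 2840 kJ
Bonds formed (products):
  O–H: 4 × 471 = 1884
  S=O: 4 × 537 = 2148
  Σ(formed) = 4032 kJ
ΔH = Σ(broken) − Σ(formed) = 2840 − 4032 = −1192 kJ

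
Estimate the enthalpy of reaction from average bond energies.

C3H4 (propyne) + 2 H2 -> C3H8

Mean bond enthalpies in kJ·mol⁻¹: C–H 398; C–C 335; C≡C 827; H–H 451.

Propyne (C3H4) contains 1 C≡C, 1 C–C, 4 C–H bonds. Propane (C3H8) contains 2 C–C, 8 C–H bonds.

ΔH ≈ −198 kJ

Bonds broken (reactants):
  C≡C: 1 × 827 = 827
  C–C: 1 × 335 = 335
  C–H: 4 × 398 = 1592
  H–H: 2 × 451 = 902
  Σ(broken) = 3656 kJ
Bonds formed (products):
  C–C: 2 × 335 = 670
  C–H: 8 × 398 = 3184
  Σ(formed) = 3854 kJ
ΔH = Σ(broken) − Σ(formed) = 3656 − 3854 = −198 kJ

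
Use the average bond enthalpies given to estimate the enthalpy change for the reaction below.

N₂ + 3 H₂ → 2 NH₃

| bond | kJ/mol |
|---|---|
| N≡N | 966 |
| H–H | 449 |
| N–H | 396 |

ΔH ≈ −63 kJ

Bonds broken (reactants):
  H–H: 3 × 449 = 1347
  N≡N: 1 × 966 = 966
  Σ(broken) = 2313 kJ
Bonds formed (products):
  N–H: 6 × 396 = 2376
  Σ(formed) = 2376 kJ
ΔH = Σ(broken) − Σ(formed) = 2313 − 2376 = −63 kJ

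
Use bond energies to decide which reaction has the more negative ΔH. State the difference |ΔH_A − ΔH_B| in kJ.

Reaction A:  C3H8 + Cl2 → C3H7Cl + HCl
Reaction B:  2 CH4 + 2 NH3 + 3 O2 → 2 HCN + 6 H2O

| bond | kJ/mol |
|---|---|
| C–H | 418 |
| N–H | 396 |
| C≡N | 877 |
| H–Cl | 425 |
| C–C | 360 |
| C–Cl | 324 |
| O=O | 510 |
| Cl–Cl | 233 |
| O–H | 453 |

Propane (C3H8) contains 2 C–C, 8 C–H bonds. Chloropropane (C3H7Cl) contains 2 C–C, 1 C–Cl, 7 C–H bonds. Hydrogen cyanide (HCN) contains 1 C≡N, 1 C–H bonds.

Reaction A:
  Bonds broken (reactants):
    C–C: 2 × 360 = 720
    C–H: 8 × 418 = 3344
    Cl–Cl: 1 × 233 = 233
    Σ(broken) = 4297 kJ
  Bonds formed (products):
    C–C: 2 × 360 = 720
    C–Cl: 1 × 324 = 324
    C–H: 7 × 418 = 2926
    H–Cl: 1 × 425 = 425
    Σ(formed) = 4395 kJ
  ΔH_A = 4297 − 4395 = −98 kJ
Reaction B:
  Bonds broken (reactants):
    C–H: 8 × 418 = 3344
    N–H: 6 × 396 = 2376
    O=O: 3 × 510 = 1530
    Σ(broken) = 7250 kJ
  Bonds formed (products):
    C≡N: 2 × 877 = 1754
    C–H: 2 × 418 = 836
    O–H: 12 × 453 = 5436
    Σ(formed) = 8026 kJ
  ΔH_B = 7250 − 8026 = −776 kJ
ΔH_A − ΔH_B = +678 kJ, so reaction B has the more negative ΔH; |ΔH_A − ΔH_B| = 678 kJ.

Reaction B, by 678 kJ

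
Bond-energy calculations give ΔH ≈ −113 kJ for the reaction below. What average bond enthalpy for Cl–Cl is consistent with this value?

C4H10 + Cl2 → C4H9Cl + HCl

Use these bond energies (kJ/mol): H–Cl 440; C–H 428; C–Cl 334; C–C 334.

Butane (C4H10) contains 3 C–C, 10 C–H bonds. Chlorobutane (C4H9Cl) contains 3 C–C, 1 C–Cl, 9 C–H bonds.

Let D be the Cl–Cl bond energy.
Σ(broken) = 3×334 + 10×428 + 1×D = 5282 + D
Σ(formed) = 3×334 + 1×334 + 9×428 + 1×440 = 5628
ΔH = Σ(broken) − Σ(formed) = (5282 + D) − (5628) = −346 + D
Setting this equal to −113 kJ gives D = 233 kJ/mol.

D(Cl–Cl) ≈ 233 kJ/mol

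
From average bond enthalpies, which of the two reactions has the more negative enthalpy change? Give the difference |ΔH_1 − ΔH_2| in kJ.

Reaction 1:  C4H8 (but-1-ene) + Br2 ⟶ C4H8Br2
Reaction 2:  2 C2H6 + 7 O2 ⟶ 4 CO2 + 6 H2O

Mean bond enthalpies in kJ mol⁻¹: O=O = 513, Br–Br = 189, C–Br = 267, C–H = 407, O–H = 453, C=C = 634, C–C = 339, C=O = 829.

Reaction 2, by 2865 kJ

Reaction 1:
  Bonds broken (reactants):
    Br–Br: 1 × 189 = 189
    C–C: 2 × 339 = 678
    C–H: 8 × 407 = 3256
    C=C: 1 × 634 = 634
    Σ(broken) = 4757 kJ
  Bonds formed (products):
    C–Br: 2 × 267 = 534
    C–C: 3 × 339 = 1017
    C–H: 8 × 407 = 3256
    Σ(formed) = 4807 kJ
  ΔH_1 = 4757 − 4807 = −50 kJ
Reaction 2:
  Bonds broken (reactants):
    C–C: 2 × 339 = 678
    C–H: 12 × 407 = 4884
    O=O: 7 × 513 = 3591
    Σ(broken) = 9153 kJ
  Bonds formed (products):
    C=O: 8 × 829 = 6632
    O–H: 12 × 453 = 5436
    Σ(formed) = 12068 kJ
  ΔH_2 = 9153 − 12068 = −2915 kJ
ΔH_1 − ΔH_2 = +2865 kJ, so reaction 2 has the more negative ΔH; |ΔH_1 − ΔH_2| = 2865 kJ.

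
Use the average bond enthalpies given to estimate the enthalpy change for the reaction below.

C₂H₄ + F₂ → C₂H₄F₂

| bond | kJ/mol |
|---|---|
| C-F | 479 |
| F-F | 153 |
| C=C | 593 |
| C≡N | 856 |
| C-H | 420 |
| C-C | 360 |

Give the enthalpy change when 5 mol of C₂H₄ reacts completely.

Bonds broken (reactants):
  C-H: 4 × 420 = 1680
  C=C: 1 × 593 = 593
  F-F: 1 × 153 = 153
  Σ(broken) = 2426 kJ
Bonds formed (products):
  C-C: 1 × 360 = 360
  C-F: 2 × 479 = 958
  C-H: 4 × 420 = 1680
  Σ(formed) = 2998 kJ
ΔH = Σ(broken) − Σ(formed) = 2426 − 2998 = −572 kJ
For 5× the reaction as written: 5 × (−572) = −2860 kJ

ΔH = −2860 kJ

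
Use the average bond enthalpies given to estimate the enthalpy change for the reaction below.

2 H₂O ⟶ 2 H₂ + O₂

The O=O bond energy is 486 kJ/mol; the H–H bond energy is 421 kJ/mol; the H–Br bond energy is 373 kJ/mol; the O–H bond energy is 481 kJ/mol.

Bonds broken (reactants):
  O–H: 4 × 481 = 1924
  Σ(broken) = 1924 kJ
Bonds formed (products):
  H–H: 2 × 421 = 842
  O=O: 1 × 486 = 486
  Σ(formed) = 1328 kJ
ΔH = Σ(broken) − Σ(formed) = 1924 − 1328 = +596 kJ

ΔH ≈ +596 kJ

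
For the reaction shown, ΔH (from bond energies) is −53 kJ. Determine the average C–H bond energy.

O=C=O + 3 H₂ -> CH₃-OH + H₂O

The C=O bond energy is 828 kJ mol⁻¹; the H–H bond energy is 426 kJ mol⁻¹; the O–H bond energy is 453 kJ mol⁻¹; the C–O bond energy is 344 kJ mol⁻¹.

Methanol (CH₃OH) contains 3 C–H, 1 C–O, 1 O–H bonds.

Let D be the C–H bond energy.
Σ(broken) = 2×828 + 3×426 = 2934
Σ(formed) = 3×D + 1×344 + 3×453 = 1703 + 3D
ΔH = Σ(broken) − Σ(formed) = (2934) − (1703 + 3D) = +1231 − 3D
Setting this equal to −53 kJ gives 3D = 1284, so D = 428 kJ/mol.

D(C–H) ≈ 428 kJ/mol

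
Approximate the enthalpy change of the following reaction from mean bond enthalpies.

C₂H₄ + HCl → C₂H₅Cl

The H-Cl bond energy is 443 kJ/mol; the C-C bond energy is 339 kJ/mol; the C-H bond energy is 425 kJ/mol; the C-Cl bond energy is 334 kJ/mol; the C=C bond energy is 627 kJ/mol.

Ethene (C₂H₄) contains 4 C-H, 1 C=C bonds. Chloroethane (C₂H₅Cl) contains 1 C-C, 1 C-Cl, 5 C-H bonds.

Bonds broken (reactants):
  C-H: 4 × 425 = 1700
  C=C: 1 × 627 = 627
  H-Cl: 1 × 443 = 443
  Σ(broken) = 2770 kJ
Bonds formed (products):
  C-C: 1 × 339 = 339
  C-Cl: 1 × 334 = 334
  C-H: 5 × 425 = 2125
  Σ(formed) = 2798 kJ
ΔH = Σ(broken) − Σ(formed) = 2770 − 2798 = −28 kJ

ΔH ≈ −28 kJ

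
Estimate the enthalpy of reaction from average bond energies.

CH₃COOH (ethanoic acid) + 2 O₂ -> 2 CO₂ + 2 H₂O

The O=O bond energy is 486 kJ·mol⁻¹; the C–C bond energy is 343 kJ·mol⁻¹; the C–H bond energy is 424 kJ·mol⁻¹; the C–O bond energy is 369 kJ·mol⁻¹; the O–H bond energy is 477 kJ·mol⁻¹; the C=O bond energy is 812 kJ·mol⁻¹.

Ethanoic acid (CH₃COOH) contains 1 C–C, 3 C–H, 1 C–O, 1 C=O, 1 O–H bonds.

ΔH ≈ −911 kJ

Bonds broken (reactants):
  C–C: 1 × 343 = 343
  C–H: 3 × 424 = 1272
  C–O: 1 × 369 = 369
  C=O: 1 × 812 = 812
  O–H: 1 × 477 = 477
  O=O: 2 × 486 = 972
  Σ(broken) = 4245 kJ
Bonds formed (products):
  C=O: 4 × 812 = 3248
  O–H: 4 × 477 = 1908
  Σ(formed) = 5156 kJ
ΔH = Σ(broken) − Σ(formed) = 4245 − 5156 = −911 kJ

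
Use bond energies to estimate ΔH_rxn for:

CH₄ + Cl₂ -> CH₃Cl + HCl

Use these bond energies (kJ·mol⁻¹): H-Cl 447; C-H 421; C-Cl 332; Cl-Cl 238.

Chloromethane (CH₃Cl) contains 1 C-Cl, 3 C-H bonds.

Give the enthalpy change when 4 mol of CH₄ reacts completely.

Bonds broken (reactants):
  C-H: 4 × 421 = 1684
  Cl-Cl: 1 × 238 = 238
  Σ(broken) = 1922 kJ
Bonds formed (products):
  C-Cl: 1 × 332 = 332
  C-H: 3 × 421 = 1263
  H-Cl: 1 × 447 = 447
  Σ(formed) = 2042 kJ
ΔH = Σ(broken) − Σ(formed) = 1922 − 2042 = −120 kJ
For 4× the reaction as written: 4 × (−120) = −480 kJ

ΔH = −480 kJ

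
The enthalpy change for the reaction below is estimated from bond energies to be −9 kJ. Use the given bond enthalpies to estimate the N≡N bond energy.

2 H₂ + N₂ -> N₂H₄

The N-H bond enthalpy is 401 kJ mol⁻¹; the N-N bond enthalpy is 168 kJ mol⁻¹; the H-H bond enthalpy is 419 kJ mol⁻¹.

Let D be the N≡N bond energy.
Σ(broken) = 2×419 + 1×D = 838 + D
Σ(formed) = 4×401 + 1×168 = 1772
ΔH = Σ(broken) − Σ(formed) = (838 + D) − (1772) = −934 + D
Setting this equal to −9 kJ gives D = 925 kJ/mol.

D(N≡N) ≈ 925 kJ/mol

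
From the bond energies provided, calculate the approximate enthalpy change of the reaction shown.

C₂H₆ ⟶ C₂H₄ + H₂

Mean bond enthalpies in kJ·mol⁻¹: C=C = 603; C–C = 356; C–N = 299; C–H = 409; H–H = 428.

ΔH ≈ +143 kJ

Bonds broken (reactants):
  C–C: 1 × 356 = 356
  C–H: 6 × 409 = 2454
  Σ(broken) = 2810 kJ
Bonds formed (products):
  C–H: 4 × 409 = 1636
  C=C: 1 × 603 = 603
  H–H: 1 × 428 = 428
  Σ(formed) = 2667 kJ
ΔH = Σ(broken) − Σ(formed) = 2810 − 2667 = +143 kJ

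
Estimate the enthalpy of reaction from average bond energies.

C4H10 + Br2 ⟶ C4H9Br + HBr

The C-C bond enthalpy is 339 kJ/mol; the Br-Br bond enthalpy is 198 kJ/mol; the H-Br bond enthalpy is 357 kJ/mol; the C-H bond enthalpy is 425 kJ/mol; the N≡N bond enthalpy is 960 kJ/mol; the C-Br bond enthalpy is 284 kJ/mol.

ΔH ≈ −18 kJ

Bonds broken (reactants):
  Br-Br: 1 × 198 = 198
  C-C: 3 × 339 = 1017
  C-H: 10 × 425 = 4250
  Σ(broken) = 5465 kJ
Bonds formed (products):
  C-Br: 1 × 284 = 284
  C-C: 3 × 339 = 1017
  C-H: 9 × 425 = 3825
  H-Br: 1 × 357 = 357
  Σ(formed) = 5483 kJ
ΔH = Σ(broken) − Σ(formed) = 5465 − 5483 = −18 kJ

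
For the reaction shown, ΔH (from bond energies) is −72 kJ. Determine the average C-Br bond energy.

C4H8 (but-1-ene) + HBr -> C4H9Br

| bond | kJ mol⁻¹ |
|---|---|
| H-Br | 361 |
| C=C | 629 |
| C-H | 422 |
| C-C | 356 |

D(C-Br) ≈ 284 kJ/mol

Let D be the C-Br bond energy.
Σ(broken) = 2×356 + 8×422 + 1×629 + 1×361 = 5078
Σ(formed) = 1×D + 3×356 + 9×422 = 4866 + D
ΔH = Σ(broken) − Σ(formed) = (5078) − (4866 + D) = +212 − D
Setting this equal to −72 kJ gives D = 284 kJ/mol.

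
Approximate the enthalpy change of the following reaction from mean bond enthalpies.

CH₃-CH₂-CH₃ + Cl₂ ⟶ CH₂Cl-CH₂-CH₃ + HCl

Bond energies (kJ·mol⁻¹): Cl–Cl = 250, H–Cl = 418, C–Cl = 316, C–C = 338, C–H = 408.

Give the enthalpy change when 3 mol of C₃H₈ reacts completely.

ΔH = −228 kJ

Bonds broken (reactants):
  C–C: 2 × 338 = 676
  C–H: 8 × 408 = 3264
  Cl–Cl: 1 × 250 = 250
  Σ(broken) = 4190 kJ
Bonds formed (products):
  C–C: 2 × 338 = 676
  C–Cl: 1 × 316 = 316
  C–H: 7 × 408 = 2856
  H–Cl: 1 × 418 = 418
  Σ(formed) = 4266 kJ
ΔH = Σ(broken) − Σ(formed) = 4190 − 4266 = −76 kJ
For 3× the reaction as written: 3 × (−76) = −228 kJ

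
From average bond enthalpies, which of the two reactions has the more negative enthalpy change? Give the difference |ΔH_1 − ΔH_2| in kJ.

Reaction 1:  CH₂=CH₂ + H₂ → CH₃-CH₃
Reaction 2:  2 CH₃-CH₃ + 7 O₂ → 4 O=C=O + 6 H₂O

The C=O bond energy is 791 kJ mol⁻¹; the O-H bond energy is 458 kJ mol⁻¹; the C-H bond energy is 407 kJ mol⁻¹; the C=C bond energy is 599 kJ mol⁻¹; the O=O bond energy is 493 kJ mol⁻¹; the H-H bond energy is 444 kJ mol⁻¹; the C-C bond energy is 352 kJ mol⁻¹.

Reaction 1:
  Bonds broken (reactants):
    C-H: 4 × 407 = 1628
    C=C: 1 × 599 = 599
    H-H: 1 × 444 = 444
    Σ(broken) = 2671 kJ
  Bonds formed (products):
    C-C: 1 × 352 = 352
    C-H: 6 × 407 = 2442
    Σ(formed) = 2794 kJ
  ΔH_1 = 2671 − 2794 = −123 kJ
Reaction 2:
  Bonds broken (reactants):
    C-C: 2 × 352 = 704
    C-H: 12 × 407 = 4884
    O=O: 7 × 493 = 3451
    Σ(broken) = 9039 kJ
  Bonds formed (products):
    C=O: 8 × 791 = 6328
    O-H: 12 × 458 = 5496
    Σ(formed) = 11824 kJ
  ΔH_2 = 9039 − 11824 = −2785 kJ
ΔH_1 − ΔH_2 = +2662 kJ, so reaction 2 has the more negative ΔH; |ΔH_1 − ΔH_2| = 2662 kJ.

Reaction 2, by 2662 kJ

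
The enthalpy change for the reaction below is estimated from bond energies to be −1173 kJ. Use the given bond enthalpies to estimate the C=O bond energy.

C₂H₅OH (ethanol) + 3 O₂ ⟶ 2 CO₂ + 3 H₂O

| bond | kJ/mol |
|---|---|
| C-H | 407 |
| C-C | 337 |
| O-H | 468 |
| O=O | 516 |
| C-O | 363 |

Let D be the C=O bond energy.
Σ(broken) = 1×337 + 5×407 + 1×363 + 1×468 + 3×516 = 4751
Σ(formed) = 4×D + 6×468 = 2808 + 4D
ΔH = Σ(broken) − Σ(formed) = (4751) − (2808 + 4D) = +1943 − 4D
Setting this equal to −1173 kJ gives 4D = 3116, so D = 779 kJ/mol.

D(C=O) ≈ 779 kJ/mol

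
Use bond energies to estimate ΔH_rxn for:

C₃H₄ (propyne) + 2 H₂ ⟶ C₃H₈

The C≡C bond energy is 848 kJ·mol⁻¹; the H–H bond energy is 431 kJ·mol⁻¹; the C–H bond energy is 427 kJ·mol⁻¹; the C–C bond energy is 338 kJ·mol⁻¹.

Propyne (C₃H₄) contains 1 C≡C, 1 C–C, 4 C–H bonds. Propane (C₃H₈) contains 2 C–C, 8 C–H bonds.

Bonds broken (reactants):
  C≡C: 1 × 848 = 848
  C–C: 1 × 338 = 338
  C–H: 4 × 427 = 1708
  H–H: 2 × 431 = 862
  Σ(broken) = 3756 kJ
Bonds formed (products):
  C–C: 2 × 338 = 676
  C–H: 8 × 427 = 3416
  Σ(formed) = 4092 kJ
ΔH = Σ(broken) − Σ(formed) = 3756 − 4092 = −336 kJ

ΔH ≈ −336 kJ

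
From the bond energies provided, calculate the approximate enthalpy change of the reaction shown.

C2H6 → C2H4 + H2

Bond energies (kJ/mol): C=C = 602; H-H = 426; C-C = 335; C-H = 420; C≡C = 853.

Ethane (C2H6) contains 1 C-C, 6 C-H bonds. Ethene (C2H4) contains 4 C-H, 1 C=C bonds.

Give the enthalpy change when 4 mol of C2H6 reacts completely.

Bonds broken (reactants):
  C-C: 1 × 335 = 335
  C-H: 6 × 420 = 2520
  Σ(broken) = 2855 kJ
Bonds formed (products):
  C-H: 4 × 420 = 1680
  C=C: 1 × 602 = 602
  H-H: 1 × 426 = 426
  Σ(formed) = 2708 kJ
ΔH = Σ(broken) − Σ(formed) = 2855 − 2708 = +147 kJ
For 4× the reaction as written: 4 × (+147) = +588 kJ

ΔH = +588 kJ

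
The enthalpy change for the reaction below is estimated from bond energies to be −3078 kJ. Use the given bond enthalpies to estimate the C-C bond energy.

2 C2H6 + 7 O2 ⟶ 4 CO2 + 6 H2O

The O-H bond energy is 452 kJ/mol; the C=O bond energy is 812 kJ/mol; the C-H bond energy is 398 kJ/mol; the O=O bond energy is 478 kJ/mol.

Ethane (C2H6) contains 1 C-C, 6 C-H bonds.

Let D be the C-C bond energy.
Σ(broken) = 2×D + 12×398 + 7×478 = 8122 + 2D
Σ(formed) = 8×812 + 12×452 = 11920
ΔH = Σ(broken) − Σ(formed) = (8122 + 2D) − (11920) = −3798 + 2D
Setting this equal to −3078 kJ gives 2D = 720, so D = 360 kJ/mol.

D(C-C) ≈ 360 kJ/mol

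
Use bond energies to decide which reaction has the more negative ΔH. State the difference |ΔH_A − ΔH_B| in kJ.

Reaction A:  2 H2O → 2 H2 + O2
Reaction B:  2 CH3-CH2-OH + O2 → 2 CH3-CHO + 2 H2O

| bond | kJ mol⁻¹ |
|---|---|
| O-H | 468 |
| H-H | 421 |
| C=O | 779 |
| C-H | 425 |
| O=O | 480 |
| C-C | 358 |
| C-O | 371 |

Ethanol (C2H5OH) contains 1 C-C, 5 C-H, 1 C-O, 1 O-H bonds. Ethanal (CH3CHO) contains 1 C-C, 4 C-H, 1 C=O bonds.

Reaction A:
  Bonds broken (reactants):
    O-H: 4 × 468 = 1872
    Σ(broken) = 1872 kJ
  Bonds formed (products):
    H-H: 2 × 421 = 842
    O=O: 1 × 480 = 480
    Σ(formed) = 1322 kJ
  ΔH_A = 1872 − 1322 = +550 kJ
Reaction B:
  Bonds broken (reactants):
    C-C: 2 × 358 = 716
    C-H: 10 × 425 = 4250
    C-O: 2 × 371 = 742
    O-H: 2 × 468 = 936
    O=O: 1 × 480 = 480
    Σ(broken) = 7124 kJ
  Bonds formed (products):
    C-C: 2 × 358 = 716
    C-H: 8 × 425 = 3400
    C=O: 2 × 779 = 1558
    O-H: 4 × 468 = 1872
    Σ(formed) = 7546 kJ
  ΔH_B = 7124 − 7546 = −422 kJ
ΔH_A − ΔH_B = +972 kJ, so reaction B has the more negative ΔH; |ΔH_A − ΔH_B| = 972 kJ.

Reaction B, by 972 kJ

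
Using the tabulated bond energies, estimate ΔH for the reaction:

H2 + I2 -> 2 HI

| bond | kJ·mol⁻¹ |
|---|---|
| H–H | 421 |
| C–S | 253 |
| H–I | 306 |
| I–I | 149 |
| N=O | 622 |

ΔH ≈ −42 kJ

Bonds broken (reactants):
  H–H: 1 × 421 = 421
  I–I: 1 × 149 = 149
  Σ(broken) = 570 kJ
Bonds formed (products):
  H–I: 2 × 306 = 612
  Σ(formed) = 612 kJ
ΔH = Σ(broken) − Σ(formed) = 570 − 612 = −42 kJ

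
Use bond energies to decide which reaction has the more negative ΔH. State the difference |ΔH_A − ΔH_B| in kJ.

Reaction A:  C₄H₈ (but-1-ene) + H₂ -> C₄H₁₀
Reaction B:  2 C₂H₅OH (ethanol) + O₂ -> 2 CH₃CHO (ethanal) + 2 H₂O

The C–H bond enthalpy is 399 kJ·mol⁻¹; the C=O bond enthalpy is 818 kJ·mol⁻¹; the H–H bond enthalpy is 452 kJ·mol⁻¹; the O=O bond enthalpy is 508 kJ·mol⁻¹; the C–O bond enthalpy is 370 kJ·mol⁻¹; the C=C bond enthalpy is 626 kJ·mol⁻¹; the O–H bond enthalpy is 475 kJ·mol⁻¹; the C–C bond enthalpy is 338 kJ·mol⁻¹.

Reaction B, by 482 kJ

Reaction A:
  Bonds broken (reactants):
    C–C: 2 × 338 = 676
    C–H: 8 × 399 = 3192
    C=C: 1 × 626 = 626
    H–H: 1 × 452 = 452
    Σ(broken) = 4946 kJ
  Bonds formed (products):
    C–C: 3 × 338 = 1014
    C–H: 10 × 399 = 3990
    Σ(formed) = 5004 kJ
  ΔH_A = 4946 − 5004 = −58 kJ
Reaction B:
  Bonds broken (reactants):
    C–C: 2 × 338 = 676
    C–H: 10 × 399 = 3990
    C–O: 2 × 370 = 740
    O–H: 2 × 475 = 950
    O=O: 1 × 508 = 508
    Σ(broken) = 6864 kJ
  Bonds formed (products):
    C–C: 2 × 338 = 676
    C–H: 8 × 399 = 3192
    C=O: 2 × 818 = 1636
    O–H: 4 × 475 = 1900
    Σ(formed) = 7404 kJ
  ΔH_B = 6864 − 7404 = −540 kJ
ΔH_A − ΔH_B = +482 kJ, so reaction B has the more negative ΔH; |ΔH_A − ΔH_B| = 482 kJ.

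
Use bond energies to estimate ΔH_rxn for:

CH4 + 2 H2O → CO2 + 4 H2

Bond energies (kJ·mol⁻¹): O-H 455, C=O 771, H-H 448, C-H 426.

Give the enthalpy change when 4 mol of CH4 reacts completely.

ΔH = +760 kJ

Bonds broken (reactants):
  C-H: 4 × 426 = 1704
  O-H: 4 × 455 = 1820
  Σ(broken) = 3524 kJ
Bonds formed (products):
  C=O: 2 × 771 = 1542
  H-H: 4 × 448 = 1792
  Σ(formed) = 3334 kJ
ΔH = Σ(broken) − Σ(formed) = 3524 − 3334 = +190 kJ
For 4× the reaction as written: 4 × (+190) = +760 kJ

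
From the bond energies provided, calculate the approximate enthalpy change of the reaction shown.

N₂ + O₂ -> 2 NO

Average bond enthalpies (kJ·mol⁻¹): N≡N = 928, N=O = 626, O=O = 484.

ΔH ≈ +160 kJ

Bonds broken (reactants):
  N≡N: 1 × 928 = 928
  O=O: 1 × 484 = 484
  Σ(broken) = 1412 kJ
Bonds formed (products):
  N=O: 2 × 626 = 1252
  Σ(formed) = 1252 kJ
ΔH = Σ(broken) − Σ(formed) = 1412 − 1252 = +160 kJ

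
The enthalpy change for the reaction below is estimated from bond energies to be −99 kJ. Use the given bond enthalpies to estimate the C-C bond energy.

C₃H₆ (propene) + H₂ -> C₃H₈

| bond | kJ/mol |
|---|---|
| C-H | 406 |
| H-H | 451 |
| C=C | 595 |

D(C-C) ≈ 333 kJ/mol

Let D be the C-C bond energy.
Σ(broken) = 1×D + 6×406 + 1×595 + 1×451 = 3482 + D
Σ(formed) = 2×D + 8×406 = 3248 + 2D
ΔH = Σ(broken) − Σ(formed) = (3482 + D) − (3248 + 2D) = +234 − D
Setting this equal to −99 kJ gives D = 333 kJ/mol.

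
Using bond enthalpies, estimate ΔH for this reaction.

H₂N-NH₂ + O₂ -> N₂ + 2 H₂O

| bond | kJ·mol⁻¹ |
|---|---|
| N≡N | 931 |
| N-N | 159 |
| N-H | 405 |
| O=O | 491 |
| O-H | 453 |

Bonds broken (reactants):
  N-H: 4 × 405 = 1620
  N-N: 1 × 159 = 159
  O=O: 1 × 491 = 491
  Σ(broken) = 2270 kJ
Bonds formed (products):
  N≡N: 1 × 931 = 931
  O-H: 4 × 453 = 1812
  Σ(formed) = 2743 kJ
ΔH = Σ(broken) − Σ(formed) = 2270 − 2743 = −473 kJ

ΔH ≈ −473 kJ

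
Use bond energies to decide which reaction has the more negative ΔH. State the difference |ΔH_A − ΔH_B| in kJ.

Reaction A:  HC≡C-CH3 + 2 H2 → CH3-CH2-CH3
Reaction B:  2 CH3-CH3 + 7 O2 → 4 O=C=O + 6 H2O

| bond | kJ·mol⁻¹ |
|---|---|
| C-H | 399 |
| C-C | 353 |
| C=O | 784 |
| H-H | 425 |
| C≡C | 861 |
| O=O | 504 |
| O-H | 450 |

Reaction A:
  Bonds broken (reactants):
    C≡C: 1 × 861 = 861
    C-C: 1 × 353 = 353
    C-H: 4 × 399 = 1596
    H-H: 2 × 425 = 850
    Σ(broken) = 3660 kJ
  Bonds formed (products):
    C-C: 2 × 353 = 706
    C-H: 8 × 399 = 3192
    Σ(formed) = 3898 kJ
  ΔH_A = 3660 − 3898 = −238 kJ
Reaction B:
  Bonds broken (reactants):
    C-C: 2 × 353 = 706
    C-H: 12 × 399 = 4788
    O=O: 7 × 504 = 3528
    Σ(broken) = 9022 kJ
  Bonds formed (products):
    C=O: 8 × 784 = 6272
    O-H: 12 × 450 = 5400
    Σ(formed) = 11672 kJ
  ΔH_B = 9022 − 11672 = −2650 kJ
ΔH_A − ΔH_B = +2412 kJ, so reaction B has the more negative ΔH; |ΔH_A − ΔH_B| = 2412 kJ.

Reaction B, by 2412 kJ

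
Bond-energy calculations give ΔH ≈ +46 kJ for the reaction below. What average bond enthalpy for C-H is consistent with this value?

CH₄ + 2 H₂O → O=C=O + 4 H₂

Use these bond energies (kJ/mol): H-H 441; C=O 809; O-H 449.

D(C-H) ≈ 408 kJ/mol

Let D be the C-H bond energy.
Σ(broken) = 4×D + 4×449 = 1796 + 4D
Σ(formed) = 2×809 + 4×441 = 3382
ΔH = Σ(broken) − Σ(formed) = (1796 + 4D) − (3382) = −1586 + 4D
Setting this equal to +46 kJ gives 4D = 1632, so D = 408 kJ/mol.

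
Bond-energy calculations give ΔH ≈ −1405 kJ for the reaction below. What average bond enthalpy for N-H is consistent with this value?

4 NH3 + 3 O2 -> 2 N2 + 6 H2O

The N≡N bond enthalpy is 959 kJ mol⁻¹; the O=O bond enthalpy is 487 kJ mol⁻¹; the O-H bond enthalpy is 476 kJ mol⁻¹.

Let D be the N-H bond energy.
Σ(broken) = 12×D + 3×487 = 1461 + 12D
Σ(formed) = 2×959 + 12×476 = 7630
ΔH = Σ(broken) − Σ(formed) = (1461 + 12D) − (7630) = −6169 + 12D
Setting this equal to −1405 kJ gives 12D = 4764, so D = 397 kJ/mol.

D(N-H) ≈ 397 kJ/mol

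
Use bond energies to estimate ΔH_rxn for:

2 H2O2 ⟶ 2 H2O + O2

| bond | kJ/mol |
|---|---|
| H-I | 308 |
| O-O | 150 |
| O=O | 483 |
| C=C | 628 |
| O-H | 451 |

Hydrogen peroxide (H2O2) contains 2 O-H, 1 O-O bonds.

Bonds broken (reactants):
  O-H: 4 × 451 = 1804
  O-O: 2 × 150 = 300
  Σ(broken) = 2104 kJ
Bonds formed (products):
  O-H: 4 × 451 = 1804
  O=O: 1 × 483 = 483
  Σ(formed) = 2287 kJ
ΔH = Σ(broken) − Σ(formed) = 2104 − 2287 = −183 kJ

ΔH ≈ −183 kJ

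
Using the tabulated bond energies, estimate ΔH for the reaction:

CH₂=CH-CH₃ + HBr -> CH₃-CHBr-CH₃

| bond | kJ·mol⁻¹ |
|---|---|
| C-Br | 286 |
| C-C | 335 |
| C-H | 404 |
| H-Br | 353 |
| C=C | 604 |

Bonds broken (reactants):
  C-C: 1 × 335 = 335
  C-H: 6 × 404 = 2424
  C=C: 1 × 604 = 604
  H-Br: 1 × 353 = 353
  Σ(broken) = 3716 kJ
Bonds formed (products):
  C-Br: 1 × 286 = 286
  C-C: 2 × 335 = 670
  C-H: 7 × 404 = 2828
  Σ(formed) = 3784 kJ
ΔH = Σ(broken) − Σ(formed) = 3716 − 3784 = −68 kJ

ΔH ≈ −68 kJ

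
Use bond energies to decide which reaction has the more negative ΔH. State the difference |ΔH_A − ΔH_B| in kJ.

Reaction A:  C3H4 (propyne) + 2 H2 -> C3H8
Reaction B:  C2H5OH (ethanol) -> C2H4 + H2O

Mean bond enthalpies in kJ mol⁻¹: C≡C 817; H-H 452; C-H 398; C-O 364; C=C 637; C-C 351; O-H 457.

Reaction A:
  Bonds broken (reactants):
    C≡C: 1 × 817 = 817
    C-C: 1 × 351 = 351
    C-H: 4 × 398 = 1592
    H-H: 2 × 452 = 904
    Σ(broken) = 3664 kJ
  Bonds formed (products):
    C-C: 2 × 351 = 702
    C-H: 8 × 398 = 3184
    Σ(formed) = 3886 kJ
  ΔH_A = 3664 − 3886 = −222 kJ
Reaction B:
  Bonds broken (reactants):
    C-C: 1 × 351 = 351
    C-H: 5 × 398 = 1990
    C-O: 1 × 364 = 364
    O-H: 1 × 457 = 457
    Σ(broken) = 3162 kJ
  Bonds formed (products):
    C-H: 4 × 398 = 1592
    C=C: 1 × 637 = 637
    O-H: 2 × 457 = 914
    Σ(formed) = 3143 kJ
  ΔH_B = 3162 − 3143 = +19 kJ
ΔH_A − ΔH_B = −241 kJ, so reaction A has the more negative ΔH; |ΔH_A − ΔH_B| = 241 kJ.

Reaction A, by 241 kJ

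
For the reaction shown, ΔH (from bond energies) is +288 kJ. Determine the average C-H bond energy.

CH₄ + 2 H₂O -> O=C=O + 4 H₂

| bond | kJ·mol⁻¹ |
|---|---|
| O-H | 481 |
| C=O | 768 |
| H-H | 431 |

Let D be the C-H bond energy.
Σ(broken) = 4×D + 4×481 = 1924 + 4D
Σ(formed) = 2×768 + 4×431 = 3260
ΔH = Σ(broken) − Σ(formed) = (1924 + 4D) − (3260) = −1336 + 4D
Setting this equal to +288 kJ gives 4D = 1624, so D = 406 kJ/mol.

D(C-H) ≈ 406 kJ/mol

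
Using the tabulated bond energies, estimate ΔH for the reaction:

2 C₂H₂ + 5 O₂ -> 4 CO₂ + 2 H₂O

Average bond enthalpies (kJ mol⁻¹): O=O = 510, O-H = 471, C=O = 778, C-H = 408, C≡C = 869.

Bonds broken (reactants):
  C≡C: 2 × 869 = 1738
  C-H: 4 × 408 = 1632
  O=O: 5 × 510 = 2550
  Σ(broken) = 5920 kJ
Bonds formed (products):
  C=O: 8 × 778 = 6224
  O-H: 4 × 471 = 1884
  Σ(formed) = 8108 kJ
ΔH = Σ(broken) − Σ(formed) = 5920 − 8108 = −2188 kJ

ΔH ≈ −2188 kJ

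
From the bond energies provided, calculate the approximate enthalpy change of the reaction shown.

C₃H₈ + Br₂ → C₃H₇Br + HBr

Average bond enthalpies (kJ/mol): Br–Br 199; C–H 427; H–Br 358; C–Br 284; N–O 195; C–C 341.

Bonds broken (reactants):
  Br–Br: 1 × 199 = 199
  C–C: 2 × 341 = 682
  C–H: 8 × 427 = 3416
  Σ(broken) = 4297 kJ
Bonds formed (products):
  C–Br: 1 × 284 = 284
  C–C: 2 × 341 = 682
  C–H: 7 × 427 = 2989
  H–Br: 1 × 358 = 358
  Σ(formed) = 4313 kJ
ΔH = Σ(broken) − Σ(formed) = 4297 − 4313 = −16 kJ

ΔH ≈ −16 kJ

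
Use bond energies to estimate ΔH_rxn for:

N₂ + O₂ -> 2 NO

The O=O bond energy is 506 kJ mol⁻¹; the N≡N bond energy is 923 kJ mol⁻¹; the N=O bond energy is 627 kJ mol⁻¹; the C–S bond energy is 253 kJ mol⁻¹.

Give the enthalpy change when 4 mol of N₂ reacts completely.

Bonds broken (reactants):
  N≡N: 1 × 923 = 923
  O=O: 1 × 506 = 506
  Σ(broken) = 1429 kJ
Bonds formed (products):
  N=O: 2 × 627 = 1254
  Σ(formed) = 1254 kJ
ΔH = Σ(broken) − Σ(formed) = 1429 − 1254 = +175 kJ
For 4× the reaction as written: 4 × (+175) = +700 kJ

ΔH = +700 kJ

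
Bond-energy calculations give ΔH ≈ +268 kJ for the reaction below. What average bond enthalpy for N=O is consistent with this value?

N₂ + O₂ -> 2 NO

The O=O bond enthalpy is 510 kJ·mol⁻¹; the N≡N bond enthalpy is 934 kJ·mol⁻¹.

D(N=O) ≈ 588 kJ/mol

Let D be the N=O bond energy.
Σ(broken) = 1×934 + 1×510 = 1444
Σ(formed) = 2×D = 2D
ΔH = Σ(broken) − Σ(formed) = (1444) − (2D) = +1444 − 2D
Setting this equal to +268 kJ gives 2D = 1176, so D = 588 kJ/mol.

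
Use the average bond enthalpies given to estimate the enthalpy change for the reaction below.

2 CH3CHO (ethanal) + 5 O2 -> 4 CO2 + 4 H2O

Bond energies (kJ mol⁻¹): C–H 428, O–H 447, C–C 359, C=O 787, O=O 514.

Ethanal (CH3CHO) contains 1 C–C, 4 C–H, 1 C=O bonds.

Bonds broken (reactants):
  C–C: 2 × 359 = 718
  C–H: 8 × 428 = 3424
  C=O: 2 × 787 = 1574
  O=O: 5 × 514 = 2570
  Σ(broken) = 8286 kJ
Bonds formed (products):
  C=O: 8 × 787 = 6296
  O–H: 8 × 447 = 3576
  Σ(formed) = 9872 kJ
ΔH = Σ(broken) − Σ(formed) = 8286 − 9872 = −1586 kJ

ΔH ≈ −1586 kJ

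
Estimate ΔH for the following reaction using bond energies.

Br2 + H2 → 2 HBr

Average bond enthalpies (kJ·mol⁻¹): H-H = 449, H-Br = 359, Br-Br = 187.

Bonds broken (reactants):
  Br-Br: 1 × 187 = 187
  H-H: 1 × 449 = 449
  Σ(broken) = 636 kJ
Bonds formed (products):
  H-Br: 2 × 359 = 718
  Σ(formed) = 718 kJ
ΔH = Σ(broken) − Σ(formed) = 636 − 718 = −82 kJ

ΔH ≈ −82 kJ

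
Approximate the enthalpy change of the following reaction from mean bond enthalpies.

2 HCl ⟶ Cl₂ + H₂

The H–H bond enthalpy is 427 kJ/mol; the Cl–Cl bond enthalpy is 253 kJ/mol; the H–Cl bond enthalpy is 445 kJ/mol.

Bonds broken (reactants):
  H–Cl: 2 × 445 = 890
  Σ(broken) = 890 kJ
Bonds formed (products):
  Cl–Cl: 1 × 253 = 253
  H–H: 1 × 427 = 427
  Σ(formed) = 680 kJ
ΔH = Σ(broken) − Σ(formed) = 890 − 680 = +210 kJ

ΔH ≈ +210 kJ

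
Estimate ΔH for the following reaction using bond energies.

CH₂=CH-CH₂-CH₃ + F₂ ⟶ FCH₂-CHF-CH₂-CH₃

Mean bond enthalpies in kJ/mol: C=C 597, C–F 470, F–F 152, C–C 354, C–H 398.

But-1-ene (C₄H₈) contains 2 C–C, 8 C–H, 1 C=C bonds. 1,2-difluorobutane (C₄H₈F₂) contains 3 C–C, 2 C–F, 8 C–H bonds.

Bonds broken (reactants):
  C–C: 2 × 354 = 708
  C–H: 8 × 398 = 3184
  C=C: 1 × 597 = 597
  F–F: 1 × 152 = 152
  Σ(broken) = 4641 kJ
Bonds formed (products):
  C–C: 3 × 354 = 1062
  C–F: 2 × 470 = 940
  C–H: 8 × 398 = 3184
  Σ(formed) = 5186 kJ
ΔH = Σ(broken) − Σ(formed) = 4641 − 5186 = −545 kJ

ΔH ≈ −545 kJ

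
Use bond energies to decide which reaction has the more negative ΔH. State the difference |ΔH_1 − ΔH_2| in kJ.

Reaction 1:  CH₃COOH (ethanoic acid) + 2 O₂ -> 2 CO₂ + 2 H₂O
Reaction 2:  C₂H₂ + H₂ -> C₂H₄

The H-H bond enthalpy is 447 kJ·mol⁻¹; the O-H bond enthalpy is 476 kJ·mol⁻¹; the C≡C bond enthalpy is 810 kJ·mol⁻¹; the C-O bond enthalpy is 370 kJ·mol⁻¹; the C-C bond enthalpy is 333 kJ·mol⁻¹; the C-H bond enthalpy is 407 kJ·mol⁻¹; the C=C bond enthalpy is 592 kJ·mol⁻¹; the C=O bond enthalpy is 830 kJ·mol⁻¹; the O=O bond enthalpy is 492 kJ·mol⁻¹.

Reaction 1, by 861 kJ

Reaction 1:
  Bonds broken (reactants):
    C-C: 1 × 333 = 333
    C-H: 3 × 407 = 1221
    C-O: 1 × 370 = 370
    C=O: 1 × 830 = 830
    O-H: 1 × 476 = 476
    O=O: 2 × 492 = 984
    Σ(broken) = 4214 kJ
  Bonds formed (products):
    C=O: 4 × 830 = 3320
    O-H: 4 × 476 = 1904
    Σ(formed) = 5224 kJ
  ΔH_1 = 4214 − 5224 = −1010 kJ
Reaction 2:
  Bonds broken (reactants):
    C≡C: 1 × 810 = 810
    C-H: 2 × 407 = 814
    H-H: 1 × 447 = 447
    Σ(broken) = 2071 kJ
  Bonds formed (products):
    C-H: 4 × 407 = 1628
    C=C: 1 × 592 = 592
    Σ(formed) = 2220 kJ
  ΔH_2 = 2071 − 2220 = −149 kJ
ΔH_1 − ΔH_2 = −861 kJ, so reaction 1 has the more negative ΔH; |ΔH_1 − ΔH_2| = 861 kJ.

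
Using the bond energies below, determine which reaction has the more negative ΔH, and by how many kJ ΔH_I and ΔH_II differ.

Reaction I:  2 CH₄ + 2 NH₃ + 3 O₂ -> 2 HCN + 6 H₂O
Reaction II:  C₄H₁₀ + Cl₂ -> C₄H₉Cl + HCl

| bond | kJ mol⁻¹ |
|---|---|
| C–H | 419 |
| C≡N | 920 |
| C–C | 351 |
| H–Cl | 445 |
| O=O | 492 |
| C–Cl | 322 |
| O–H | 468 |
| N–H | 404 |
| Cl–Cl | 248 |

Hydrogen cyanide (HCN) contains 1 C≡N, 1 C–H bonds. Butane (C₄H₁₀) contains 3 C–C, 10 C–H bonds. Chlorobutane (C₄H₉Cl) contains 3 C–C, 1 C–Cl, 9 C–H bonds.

Reaction I, by 942 kJ

Reaction I:
  Bonds broken (reactants):
    C–H: 8 × 419 = 3352
    N–H: 6 × 404 = 2424
    O=O: 3 × 492 = 1476
    Σ(broken) = 7252 kJ
  Bonds formed (products):
    C≡N: 2 × 920 = 1840
    C–H: 2 × 419 = 838
    O–H: 12 × 468 = 5616
    Σ(formed) = 8294 kJ
  ΔH_I = 7252 − 8294 = −1042 kJ
Reaction II:
  Bonds broken (reactants):
    C–C: 3 × 351 = 1053
    C–H: 10 × 419 = 4190
    Cl–Cl: 1 × 248 = 248
    Σ(broken) = 5491 kJ
  Bonds formed (products):
    C–C: 3 × 351 = 1053
    C–Cl: 1 × 322 = 322
    C–H: 9 × 419 = 3771
    H–Cl: 1 × 445 = 445
    Σ(formed) = 5591 kJ
  ΔH_II = 5491 − 5591 = −100 kJ
ΔH_I − ΔH_II = −942 kJ, so reaction I has the more negative ΔH; |ΔH_I − ΔH_II| = 942 kJ.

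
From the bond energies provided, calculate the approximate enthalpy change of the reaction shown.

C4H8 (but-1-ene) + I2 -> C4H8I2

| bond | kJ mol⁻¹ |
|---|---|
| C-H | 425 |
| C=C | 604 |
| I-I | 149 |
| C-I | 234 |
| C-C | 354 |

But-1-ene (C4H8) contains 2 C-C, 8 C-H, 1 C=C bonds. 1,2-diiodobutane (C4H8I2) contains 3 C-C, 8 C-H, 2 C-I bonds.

Bonds broken (reactants):
  C-C: 2 × 354 = 708
  C-H: 8 × 425 = 3400
  C=C: 1 × 604 = 604
  I-I: 1 × 149 = 149
  Σ(broken) = 4861 kJ
Bonds formed (products):
  C-C: 3 × 354 = 1062
  C-H: 8 × 425 = 3400
  C-I: 2 × 234 = 468
  Σ(formed) = 4930 kJ
ΔH = Σ(broken) − Σ(formed) = 4861 − 4930 = −69 kJ

ΔH ≈ −69 kJ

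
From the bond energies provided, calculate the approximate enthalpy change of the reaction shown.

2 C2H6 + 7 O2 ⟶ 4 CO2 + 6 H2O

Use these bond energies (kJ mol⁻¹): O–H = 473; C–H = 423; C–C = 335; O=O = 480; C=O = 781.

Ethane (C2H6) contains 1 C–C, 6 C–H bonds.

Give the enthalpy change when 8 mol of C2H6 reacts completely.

Bonds broken (reactants):
  C–C: 2 × 335 = 670
  C–H: 12 × 423 = 5076
  O=O: 7 × 480 = 3360
  Σ(broken) = 9106 kJ
Bonds formed (products):
  C=O: 8 × 781 = 6248
  O–H: 12 × 473 = 5676
  Σ(formed) = 11924 kJ
ΔH = Σ(broken) − Σ(formed) = 9106 − 11924 = −2818 kJ
For 4× the reaction as written: 4 × (−2818) = −11272 kJ

ΔH = −11272 kJ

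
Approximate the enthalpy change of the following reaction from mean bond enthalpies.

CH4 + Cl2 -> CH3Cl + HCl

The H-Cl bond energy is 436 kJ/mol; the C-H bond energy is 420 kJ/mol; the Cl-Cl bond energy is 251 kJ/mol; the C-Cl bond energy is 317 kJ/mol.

Bonds broken (reactants):
  C-H: 4 × 420 = 1680
  Cl-Cl: 1 × 251 = 251
  Σ(broken) = 1931 kJ
Bonds formed (products):
  C-Cl: 1 × 317 = 317
  C-H: 3 × 420 = 1260
  H-Cl: 1 × 436 = 436
  Σ(formed) = 2013 kJ
ΔH = Σ(broken) − Σ(formed) = 1931 − 2013 = −82 kJ

ΔH ≈ −82 kJ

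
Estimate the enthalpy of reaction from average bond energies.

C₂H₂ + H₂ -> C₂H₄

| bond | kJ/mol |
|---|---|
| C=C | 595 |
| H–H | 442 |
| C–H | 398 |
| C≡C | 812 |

Bonds broken (reactants):
  C≡C: 1 × 812 = 812
  C–H: 2 × 398 = 796
  H–H: 1 × 442 = 442
  Σ(broken) = 2050 kJ
Bonds formed (products):
  C–H: 4 × 398 = 1592
  C=C: 1 × 595 = 595
  Σ(formed) = 2187 kJ
ΔH = Σ(broken) − Σ(formed) = 2050 − 2187 = −137 kJ

ΔH ≈ −137 kJ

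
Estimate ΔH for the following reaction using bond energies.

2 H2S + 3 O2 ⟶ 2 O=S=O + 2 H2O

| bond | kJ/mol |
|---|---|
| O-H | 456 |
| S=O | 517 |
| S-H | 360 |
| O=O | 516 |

ΔH ≈ −904 kJ

Bonds broken (reactants):
  O=O: 3 × 516 = 1548
  S-H: 4 × 360 = 1440
  Σ(broken) = 2988 kJ
Bonds formed (products):
  O-H: 4 × 456 = 1824
  S=O: 4 × 517 = 2068
  Σ(formed) = 3892 kJ
ΔH = Σ(broken) − Σ(formed) = 2988 − 3892 = −904 kJ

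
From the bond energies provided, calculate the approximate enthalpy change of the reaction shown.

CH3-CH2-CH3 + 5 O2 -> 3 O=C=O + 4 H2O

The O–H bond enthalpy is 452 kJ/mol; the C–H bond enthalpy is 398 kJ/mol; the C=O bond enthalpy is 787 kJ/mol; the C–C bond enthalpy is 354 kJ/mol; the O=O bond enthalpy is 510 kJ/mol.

Bonds broken (reactants):
  C–C: 2 × 354 = 708
  C–H: 8 × 398 = 3184
  O=O: 5 × 510 = 2550
  Σ(broken) = 6442 kJ
Bonds formed (products):
  C=O: 6 × 787 = 4722
  O–H: 8 × 452 = 3616
  Σ(formed) = 8338 kJ
ΔH = Σ(broken) − Σ(formed) = 6442 − 8338 = −1896 kJ

ΔH ≈ −1896 kJ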